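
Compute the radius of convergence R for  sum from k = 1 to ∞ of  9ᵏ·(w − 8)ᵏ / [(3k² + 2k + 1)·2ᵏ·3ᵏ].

By the ratio test, |a_{k+1}/a_k| = [(3k² + 2k + 1)/(3(k+1)² + 2(k+1) + 1)] · 9/(2·3) → 3/2.
Hence the series converges for |w − 8| < 1/(3/2) = 2/3, so the radius of convergence is 2/3.

R = 2/3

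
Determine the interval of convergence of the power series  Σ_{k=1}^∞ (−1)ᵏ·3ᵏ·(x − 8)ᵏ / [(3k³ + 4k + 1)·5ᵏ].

[19/3, 29/3]

By the ratio test, |a_{k+1}/a_k| = [(3k³ + 4k + 1)/(3(k+1)³ + 4(k+1) + 1)] · 3/5 → 3/5.
Hence the series converges for |x − 8| < 1/(3/5) = 5/3, so the radius of convergence is 5/3.
At x = 29/3: the terms are on the order of 1/k³, so the series converges absolutely by comparison with the p-series (p = 3 > 1).
At x = 19/3: absolute convergence follows by limit comparison with Σ 1/k³.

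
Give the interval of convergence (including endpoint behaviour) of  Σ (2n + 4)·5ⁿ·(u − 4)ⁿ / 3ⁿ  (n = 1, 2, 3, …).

(17/5, 23/5)

Ratio test: |a_{n+1}/a_n| = [(2(n+1) + 4)/(2n + 4)] · 5/3 → 5/3 as n → ∞.
Thus R = 1/(5/3) = 3/5.
Check u = 23/5: the terms have absolute value of order n, which does not tend to 0, so the series diverges by the divergence test.
Check u = 17/5: the terms do not tend to 0, so the series diverges.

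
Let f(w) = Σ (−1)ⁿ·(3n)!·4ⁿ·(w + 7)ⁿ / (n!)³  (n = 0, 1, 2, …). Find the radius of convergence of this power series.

The ratio of consecutive coefficients is (3n+1)·(3n+2)·(3n+3)/(n+1)³ · 4 → 108.
Convergence for |w + 7| · 108 < 1, i.e. |w + 7| < 1/108. So R = 1/108.

R = 1/108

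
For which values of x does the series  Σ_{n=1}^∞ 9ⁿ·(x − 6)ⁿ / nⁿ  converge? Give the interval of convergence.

(−∞, ∞)

By the Cauchy root test, |a_n|^(1/n) = 9/n → 0.
The limit is 0 for every x, so R = ∞.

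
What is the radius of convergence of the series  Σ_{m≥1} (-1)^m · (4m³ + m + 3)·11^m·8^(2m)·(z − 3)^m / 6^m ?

Apply the ratio test: |a_{m+1}| / |a_m| = [(4(m+1)³ + (m+1) + 3)/(4m³ + m + 3)] · 11·64/6, which tends to 352/3 as m → ∞.
Thus R = 1/(352/3) = 3/352.

R = 3/352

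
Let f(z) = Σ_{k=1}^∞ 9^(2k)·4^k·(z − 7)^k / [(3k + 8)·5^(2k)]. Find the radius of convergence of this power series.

R = 25/324

The ratio of consecutive coefficients is [(3k + 8)/(3(k+1) + 8)] · 81·4/25 → 324/25.
Thus R = 1/(324/25) = 25/324.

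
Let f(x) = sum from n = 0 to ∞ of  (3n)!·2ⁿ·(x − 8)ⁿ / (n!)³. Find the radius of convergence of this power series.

R = 1/54

Apply the ratio test: |a_{n+1}| / |a_n| = (3n+1)·(3n+2)·(3n+3)/(n+1)³ · 2, which tends to 54 as n → ∞.
Hence the series converges for |x − 8| < 1/(54) = 1/54, so the radius of convergence is 1/54.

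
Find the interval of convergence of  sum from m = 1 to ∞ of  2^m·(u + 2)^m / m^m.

(−∞, ∞)

By the Cauchy root test, |a_m|^(1/m) = 2/m → 0.
Since the m-th root of |a_m| tends to 0, the series converges for all real u; R = ∞.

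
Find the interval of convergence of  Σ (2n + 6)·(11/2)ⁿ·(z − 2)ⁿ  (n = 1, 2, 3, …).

The ratio of consecutive coefficients is [(2(n+1) + 6)/(2n + 6)] · 11/2 → 11/2.
Thus R = 1/(11/2) = 2/11.
Endpoint z = 24/11: the terms do not tend to 0, so the series diverges.
At z = 20/11: the n-th term does not approach 0; divergence by the term test.

(20/11, 24/11)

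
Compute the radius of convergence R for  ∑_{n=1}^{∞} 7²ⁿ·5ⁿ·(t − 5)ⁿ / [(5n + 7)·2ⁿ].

R = 2/245

By the ratio test, |a_{n+1}/a_n| = [(5n + 7)/(5(n+1) + 7)] · 49·5/2 → 245/2.
The series converges when 245/2 · |t − 5| < 1, giving R = 2/245.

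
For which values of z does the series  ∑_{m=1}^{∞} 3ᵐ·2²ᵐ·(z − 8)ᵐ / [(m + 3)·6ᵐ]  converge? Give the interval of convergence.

Ratio test: |a_{m+1}/a_m| = [(m + 3)/((m+1) + 3)] · 3·4/6 → 2 as m → ∞.
The series converges when 2 · |z − 8| < 1, giving R = 1/2.
Endpoint z = 17/2: the terms behave like c/m; limit comparison with the harmonic series gives divergence.
Endpoint z = 15/2: the terms alternate in sign and decrease monotonically to 0 in absolute value (size ~ c/m), so the alternating series test gives convergence.

[15/2, 17/2)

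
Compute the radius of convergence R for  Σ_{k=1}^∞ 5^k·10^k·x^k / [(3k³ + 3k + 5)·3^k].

R = 3/50

Apply the ratio test: |a_{k+1}| / |a_k| = [(3k³ + 3k + 5)/(3(k+1)³ + 3(k+1) + 5)] · 5·10/3, which tends to 50/3 as k → ∞.
Convergence for |x| · 50/3 < 1, i.e. |x| < 3/50. So R = 3/50.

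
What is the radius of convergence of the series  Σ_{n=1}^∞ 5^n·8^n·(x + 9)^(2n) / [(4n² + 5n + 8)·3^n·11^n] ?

R = √330/20

By the ratio test, |a_{n+1}/a_n| = [(4n² + 5n + 8)/(4(n+1)² + 5(n+1) + 8)] · 5·8/(3·11) → 40/33.
Successive powers of (x + 9) differ by 2, so the series converges when |x + 9|² · 40/33 < 1, i.e. |x + 9| < √(33/40). So R = √330/20.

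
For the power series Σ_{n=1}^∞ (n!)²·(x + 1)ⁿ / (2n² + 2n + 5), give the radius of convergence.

R = 0

Ratio test: |a_{n+1}/a_n| = (n+1)² · (2n² + 2n + 5)/(2(n+1)² + 2(n+1) + 5) → ∞ as n → ∞.
The terms grow without bound for any (x + 1) ≠ 0, so R = 0 (convergence only at x = -1).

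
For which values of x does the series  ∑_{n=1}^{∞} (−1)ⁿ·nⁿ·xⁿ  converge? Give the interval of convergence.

{0}

By the Cauchy root test, |a_n|^(1/n) = n → ∞.
The root grows without bound, so R = 0 (convergence only at x = 0).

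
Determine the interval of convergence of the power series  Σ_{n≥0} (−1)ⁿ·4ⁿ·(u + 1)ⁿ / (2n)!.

The ratio of consecutive coefficients is 4 · 1/[(2n+1)·(2n+2)] → 0.
The ratio tends to 0 regardless of u, hence R = ∞.

(−∞, ∞)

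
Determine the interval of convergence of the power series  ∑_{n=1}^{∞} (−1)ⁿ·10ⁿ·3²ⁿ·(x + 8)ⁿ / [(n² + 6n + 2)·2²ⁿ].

Apply the ratio test: |a_{n+1}| / |a_n| = [(n² + 6n + 2)/((n+1)² + 6(n+1) + 2)] · 10·9/4, which tends to 45/2 as n → ∞.
Thus R = 1/(45/2) = 2/45.
When x = -358/45, absolute convergence follows by limit comparison with Σ 1/n².
At x = -362/45: the terms are on the order of 1/n², so the series converges absolutely by comparison with the p-series (p = 2 > 1).

[-362/45, -358/45]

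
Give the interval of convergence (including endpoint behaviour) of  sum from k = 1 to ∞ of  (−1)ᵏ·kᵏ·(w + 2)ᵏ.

By the Cauchy root test, |a_k|^(1/k) = k → ∞.
The root grows without bound, so R = 0 (convergence only at w = -2).

{-2}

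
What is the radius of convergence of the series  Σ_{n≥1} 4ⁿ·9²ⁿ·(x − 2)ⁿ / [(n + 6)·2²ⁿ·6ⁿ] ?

R = 2/27

The ratio of consecutive coefficients is [(n + 6)/((n+1) + 6)] · 4·81/(4·6) → 27/2.
Convergence for |x − 2| · 27/2 < 1, i.e. |x − 2| < 2/27. So R = 2/27.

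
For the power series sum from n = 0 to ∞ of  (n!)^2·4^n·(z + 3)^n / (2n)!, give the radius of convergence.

R = 1

By the ratio test, |a_{n+1}/a_n| = (n+1)²/[(2n+1)·(2n+2)] · 4 → 1.
Hence R = 1.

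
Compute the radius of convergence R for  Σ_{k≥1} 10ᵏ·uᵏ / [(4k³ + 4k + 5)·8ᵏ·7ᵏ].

Ratio test: |a_{k+1}/a_k| = [(4k³ + 4k + 5)/(4(k+1)³ + 4(k+1) + 5)] · 10/(8·7) → 5/28 as k → ∞.
Convergence for |u| · 5/28 < 1, i.e. |u| < 28/5. So R = 28/5.

R = 28/5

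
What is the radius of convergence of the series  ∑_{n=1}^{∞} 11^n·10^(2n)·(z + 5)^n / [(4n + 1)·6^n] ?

Apply the ratio test: |a_{n+1}| / |a_n| = [(4n + 1)/(4(n+1) + 1)] · 11·100/6, which tends to 550/3 as n → ∞.
Convergence for |z + 5| · 550/3 < 1, i.e. |z + 5| < 3/550. So R = 3/550.

R = 3/550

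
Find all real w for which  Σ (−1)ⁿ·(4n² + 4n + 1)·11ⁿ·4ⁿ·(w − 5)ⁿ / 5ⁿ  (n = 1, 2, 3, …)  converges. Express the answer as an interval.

(215/44, 225/44)

Ratio test: |a_{n+1}/a_n| = [(4(n+1)² + 4(n+1) + 1)/(4n² + 4n + 1)] · 11·4/5 → 44/5 as n → ∞.
The series converges when 44/5 · |w − 5| < 1, giving R = 5/44.
At w = 225/44: the terms have absolute value of order n², which does not tend to 0, so the series diverges by the divergence test.
Check w = 215/44: the terms do not tend to 0, so the series diverges.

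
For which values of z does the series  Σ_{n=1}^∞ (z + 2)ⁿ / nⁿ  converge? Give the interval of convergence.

Root test: |a_n|^(1/n) = 1/n → 0.
Since the n-th root of |a_n| tends to 0, the series converges for all real z; R = ∞.

(−∞, ∞)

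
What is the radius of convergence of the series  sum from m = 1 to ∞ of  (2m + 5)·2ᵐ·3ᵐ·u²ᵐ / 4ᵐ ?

Ratio test: |a_{m+1}/a_m| = [(2(m+1) + 5)/(2m + 5)] · 2·3/4 → 3/2 as m → ∞.
Writing y = u², the series in y has radius 2/3, so |u| < √(2/3) and R = √6/3.

R = √6/3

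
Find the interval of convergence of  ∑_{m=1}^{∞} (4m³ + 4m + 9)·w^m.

By the ratio test, |a_{m+1}/a_m| = (4(m+1)³ + 4(m+1) + 9)/(4m³ + 4m + 9) → 1.
Convergence for |w| < 1, so R = 1.
When w = 1, the m-th term does not approach 0; divergence by the term test.
Check w = -1: the m-th term does not approach 0; divergence by the term test.

(-1, 1)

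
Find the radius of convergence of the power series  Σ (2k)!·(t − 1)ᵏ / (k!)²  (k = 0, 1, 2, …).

R = 1/4

By the ratio test, |a_{k+1}/a_k| = (2k+1)·(2k+2)/(k+1)² → 4.
Hence the series converges for |t − 1| < 1/(4) = 1/4, so the radius of convergence is 1/4.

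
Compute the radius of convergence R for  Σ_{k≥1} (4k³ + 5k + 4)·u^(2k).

R = 1

The ratio of consecutive coefficients is (4(k+1)³ + 5(k+1) + 4)/(4k³ + 5k + 4) → 1.
Writing y = u², the series in y has radius 1, so |u| < √(1) = 1 and R = 1.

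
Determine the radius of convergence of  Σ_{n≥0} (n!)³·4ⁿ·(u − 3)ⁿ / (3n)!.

By the ratio test, |a_{n+1}/a_n| = (n+1)³/[(3n+1)·(3n+2)·(3n+3)] · 4 → 4/27.
The series converges when 4/27 · |u − 3| < 1, giving R = 27/4.

R = 27/4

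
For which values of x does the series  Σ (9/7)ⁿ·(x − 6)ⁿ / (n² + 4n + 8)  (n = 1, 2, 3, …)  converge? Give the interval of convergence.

Apply the ratio test: |a_{n+1}| / |a_n| = [(n² + 4n + 8)/((n+1)² + 4(n+1) + 8)] · 9/7, which tends to 9/7 as n → ∞.
Hence the series converges for |x − 6| < 1/(9/7) = 7/9, so the radius of convergence is 7/9.
Endpoint x = 61/9: the series is dominated by a constant times Σ 1/n², which converges (p = 2 > 1).
At x = 47/9: the terms are on the order of 1/n², so the series converges absolutely by comparison with the p-series (p = 2 > 1).

[47/9, 61/9]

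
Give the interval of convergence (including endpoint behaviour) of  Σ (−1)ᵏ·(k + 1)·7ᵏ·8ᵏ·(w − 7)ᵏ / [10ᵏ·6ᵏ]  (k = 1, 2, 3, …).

Ratio test: |a_{k+1}/a_k| = [((k+1) + 1)/(k + 1)] · 7·8/(10·6) → 14/15 as k → ∞.
Thus R = 1/(14/15) = 15/14.
At w = 113/14: the terms do not tend to 0, so the series diverges.
At w = 83/14: the terms do not tend to 0, so the series diverges.

(83/14, 113/14)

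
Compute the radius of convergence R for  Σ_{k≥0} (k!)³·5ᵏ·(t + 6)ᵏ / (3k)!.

By the ratio test, |a_{k+1}/a_k| = (k+1)³/[(3k+1)·(3k+2)·(3k+3)] · 5 → 5/27.
Hence the series converges for |t + 6| < 1/(5/27) = 27/5, so the radius of convergence is 27/5.

R = 27/5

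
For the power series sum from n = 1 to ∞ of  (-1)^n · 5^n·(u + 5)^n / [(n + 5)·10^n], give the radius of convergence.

Ratio test: |a_{n+1}/a_n| = [(n + 5)/((n+1) + 5)] · 5/10 → 1/2 as n → ∞.
Thus R = 1/(1/2) = 2.

R = 2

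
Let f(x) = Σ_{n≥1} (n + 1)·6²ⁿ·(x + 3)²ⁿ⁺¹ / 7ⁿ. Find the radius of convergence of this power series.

R = √7/6

Ratio test: |a_{n+1}/a_n| = [((n+1) + 1)/(n + 1)] · 36/7 → 36/7 as n → ∞.
Writing y = (x + 3)², the series in y has radius 7/36, so |x + 3| < √(7/36) and R = √7/6.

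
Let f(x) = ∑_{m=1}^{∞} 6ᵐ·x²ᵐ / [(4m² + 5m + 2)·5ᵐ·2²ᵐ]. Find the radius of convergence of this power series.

Apply the ratio test: |a_{m+1}| / |a_m| = [(4m² + 5m + 2)/(4(m+1)² + 5(m+1) + 2)] · 6/(5·4), which tends to 3/10 as m → ∞.
Writing y = x², the series in y has radius 10/3, so |x| < √(10/3) and R = √30/3.

R = √30/3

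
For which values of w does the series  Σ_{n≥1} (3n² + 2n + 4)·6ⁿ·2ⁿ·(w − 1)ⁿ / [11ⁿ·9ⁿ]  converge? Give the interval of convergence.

By the ratio test, |a_{n+1}/a_n| = [(3(n+1)² + 2(n+1) + 4)/(3n² + 2n + 4)] · 6·2/(11·9) → 4/33.
The series converges when 4/33 · |w − 1| < 1, giving R = 33/4.
When w = 37/4, the terms have absolute value of order n², which does not tend to 0, so the series diverges by the divergence test.
When w = -29/4, the n-th term does not approach 0; divergence by the term test.

(-29/4, 37/4)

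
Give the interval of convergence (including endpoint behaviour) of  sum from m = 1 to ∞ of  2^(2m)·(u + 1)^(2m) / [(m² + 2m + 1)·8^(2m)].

Ratio test: |a_{m+1}/a_m| = [(m² + 2m + 1)/((m+1)² + 2(m+1) + 1)] · 4/64 → 1/16 as m → ∞.
Since the exponent of (u + 1) increases by 2 each term, convergence requires |u + 1|² < 16, hence R = 4.
When u = 3, the terms are on the order of 1/m², so the series converges absolutely by comparison with the p-series (p = 2 > 1).
Endpoint u = -5: the terms are on the order of 1/m², so the series converges absolutely by comparison with the p-series (p = 2 > 1).

[-5, 3]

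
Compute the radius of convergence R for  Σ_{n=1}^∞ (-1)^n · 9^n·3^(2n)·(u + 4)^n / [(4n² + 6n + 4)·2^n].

R = 2/81

Apply the ratio test: |a_{n+1}| / |a_n| = [(4n² + 6n + 4)/(4(n+1)² + 6(n+1) + 4)] · 9·9/2, which tends to 81/2 as n → ∞.
The series converges when 81/2 · |u + 4| < 1, giving R = 2/81.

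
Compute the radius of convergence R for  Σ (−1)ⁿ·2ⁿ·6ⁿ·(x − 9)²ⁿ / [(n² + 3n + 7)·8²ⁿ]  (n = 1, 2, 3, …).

The ratio of consecutive coefficients is [(n² + 3n + 7)/((n+1)² + 3(n+1) + 7)] · 2·6/64 → 3/16.
Since the exponent of (x − 9) increases by 2 each term, convergence requires |x − 9|² < 16/3, hence R = 4√3/3.

R = 4√3/3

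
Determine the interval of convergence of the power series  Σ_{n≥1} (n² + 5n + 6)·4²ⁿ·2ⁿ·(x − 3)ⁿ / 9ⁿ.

(87/32, 105/32)

Apply the ratio test: |a_{n+1}| / |a_n| = [((n+1)² + 5(n+1) + 6)/(n² + 5n + 6)] · 16·2/9, which tends to 32/9 as n → ∞.
The series converges when 32/9 · |x − 3| < 1, giving R = 9/32.
When x = 105/32, the terms do not tend to 0, so the series diverges.
At x = 87/32: the terms do not tend to 0, so the series diverges.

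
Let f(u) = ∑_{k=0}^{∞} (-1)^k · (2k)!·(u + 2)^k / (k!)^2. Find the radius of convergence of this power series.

By the ratio test, |a_{k+1}/a_k| = (2k+1)·(2k+2)/(k+1)² → 4.
Hence the series converges for |u + 2| < 1/(4) = 1/4, so the radius of convergence is 1/4.

R = 1/4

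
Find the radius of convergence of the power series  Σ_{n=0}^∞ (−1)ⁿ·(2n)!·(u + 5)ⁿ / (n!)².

R = 1/4

By the ratio test, |a_{n+1}/a_n| = (2n+1)·(2n+2)/(n+1)² → 4.
Convergence for |u + 5| · 4 < 1, i.e. |u + 5| < 1/4. So R = 1/4.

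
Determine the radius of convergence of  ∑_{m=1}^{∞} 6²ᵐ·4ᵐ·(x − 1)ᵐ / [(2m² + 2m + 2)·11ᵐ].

R = 11/144

Apply the ratio test: |a_{m+1}| / |a_m| = [(2m² + 2m + 2)/(2(m+1)² + 2(m+1) + 2)] · 36·4/11, which tends to 144/11 as m → ∞.
Hence the series converges for |x − 1| < 1/(144/11) = 11/144, so the radius of convergence is 11/144.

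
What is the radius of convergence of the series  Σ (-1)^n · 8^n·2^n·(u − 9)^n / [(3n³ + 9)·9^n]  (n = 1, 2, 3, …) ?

R = 9/16

Apply the ratio test: |a_{n+1}| / |a_n| = [(3n³ + 9)/(3(n+1)³ + 9)] · 8·2/9, which tends to 16/9 as n → ∞.
Thus R = 1/(16/9) = 9/16.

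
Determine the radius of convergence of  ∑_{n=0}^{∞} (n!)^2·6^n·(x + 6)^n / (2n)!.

The ratio of consecutive coefficients is (n+1)²/[(2n+1)·(2n+2)] · 6 → 3/2.
The series converges when 3/2 · |x + 6| < 1, giving R = 2/3.

R = 2/3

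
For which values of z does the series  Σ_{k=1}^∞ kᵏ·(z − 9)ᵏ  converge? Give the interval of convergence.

{9}

By the Cauchy root test, |a_k|^(1/k) = k → ∞.
Since the k-th root of |a_k| is unbounded, the series converges only at z = 9; R = 0.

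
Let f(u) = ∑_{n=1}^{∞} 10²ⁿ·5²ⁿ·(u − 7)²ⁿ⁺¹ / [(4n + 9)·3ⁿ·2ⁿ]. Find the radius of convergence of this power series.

The ratio of consecutive coefficients is [(4n + 9)/(4(n+1) + 9)] · 100·25/(3·2) → 1250/3.
Successive powers of (u − 7) differ by 2, so the series converges when |u − 7|² · 1250/3 < 1, i.e. |u − 7| < √(3/1250). So R = √6/50.

R = √6/50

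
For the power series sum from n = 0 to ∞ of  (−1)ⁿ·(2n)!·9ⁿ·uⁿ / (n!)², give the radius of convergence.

By the ratio test, |a_{n+1}/a_n| = (2n+1)·(2n+2)/(n+1)² · 9 → 36.
Convergence for |u| · 36 < 1, i.e. |u| < 1/36. So R = 1/36.

R = 1/36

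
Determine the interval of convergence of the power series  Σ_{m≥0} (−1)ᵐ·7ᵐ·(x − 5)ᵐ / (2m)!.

(−∞, ∞)

Ratio test: |a_{m+1}/a_m| = 7 · 1/[(2m+1)·(2m+2)] → 0 as m → ∞.
Since the limit is 0 < 1 for every x, the series converges on all of ℝ and R = ∞.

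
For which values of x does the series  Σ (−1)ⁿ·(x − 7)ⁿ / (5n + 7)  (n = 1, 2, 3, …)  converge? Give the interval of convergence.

(6, 8]

By the ratio test, |a_{n+1}/a_n| = (5n + 7)/(5(n+1) + 7) → 1.
Hence R = 1.
Endpoint x = 8: convergence follows from the alternating series test (terms decrease monotonically to 0).
When x = 6, the terms are asymptotic to a nonzero constant times 1/n, so the series diverges by limit comparison with Σ 1/n.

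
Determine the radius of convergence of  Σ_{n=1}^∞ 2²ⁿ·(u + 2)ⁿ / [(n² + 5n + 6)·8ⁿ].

R = 2

The ratio of consecutive coefficients is [(n² + 5n + 6)/((n+1)² + 5(n+1) + 6)] · 4/8 → 1/2.
The series converges when 1/2 · |u + 2| < 1, giving R = 2.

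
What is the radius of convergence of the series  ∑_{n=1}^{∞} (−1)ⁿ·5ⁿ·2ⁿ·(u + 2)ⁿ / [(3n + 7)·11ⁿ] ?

R = 11/10

By the ratio test, |a_{n+1}/a_n| = [(3n + 7)/(3(n+1) + 7)] · 5·2/11 → 10/11.
The series converges when 10/11 · |u + 2| < 1, giving R = 11/10.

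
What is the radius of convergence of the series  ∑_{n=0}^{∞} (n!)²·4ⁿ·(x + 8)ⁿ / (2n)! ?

Ratio test: |a_{n+1}/a_n| = (n+1)²/[(2n+1)·(2n+2)] · 4 → 1 as n → ∞.
Hence R = 1.

R = 1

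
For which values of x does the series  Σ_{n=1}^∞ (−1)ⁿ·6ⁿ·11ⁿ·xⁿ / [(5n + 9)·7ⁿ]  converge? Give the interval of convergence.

By the ratio test, |a_{n+1}/a_n| = [(5n + 9)/(5(n+1) + 9)] · 6·11/7 → 66/7.
Thus R = 1/(66/7) = 7/66.
Check x = 7/66: convergence follows from the alternating series test (terms decrease monotonically to 0).
At x = -7/66: the terms behave like c/n; limit comparison with the harmonic series gives divergence.

(-7/66, 7/66]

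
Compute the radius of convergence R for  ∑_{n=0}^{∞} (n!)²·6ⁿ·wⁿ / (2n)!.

R = 2/3

The ratio of consecutive coefficients is (n+1)²/[(2n+1)·(2n+2)] · 6 → 3/2.
Hence the series converges for |w| < 1/(3/2) = 2/3, so the radius of convergence is 2/3.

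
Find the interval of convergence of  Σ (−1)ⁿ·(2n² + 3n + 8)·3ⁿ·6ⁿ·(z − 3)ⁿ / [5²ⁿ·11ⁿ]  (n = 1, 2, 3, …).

(-221/18, 329/18)

Ratio test: |a_{n+1}/a_n| = [(2(n+1)² + 3(n+1) + 8)/(2n² + 3n + 8)] · 3·6/(25·11) → 18/275 as n → ∞.
Convergence for |z − 3| · 18/275 < 1, i.e. |z − 3| < 275/18. So R = 275/18.
When z = 329/18, the terms have absolute value of order n², which does not tend to 0, so the series diverges by the divergence test.
When z = -221/18, the terms do not tend to 0, so the series diverges.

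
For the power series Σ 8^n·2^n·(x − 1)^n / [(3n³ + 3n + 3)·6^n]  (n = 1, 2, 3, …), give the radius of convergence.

R = 3/8

By the ratio test, |a_{n+1}/a_n| = [(3n³ + 3n + 3)/(3(n+1)³ + 3(n+1) + 3)] · 8·2/6 → 8/3.
Convergence for |x − 1| · 8/3 < 1, i.e. |x − 1| < 3/8. So R = 3/8.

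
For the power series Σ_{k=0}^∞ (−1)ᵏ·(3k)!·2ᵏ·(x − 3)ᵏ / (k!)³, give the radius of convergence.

The ratio of consecutive coefficients is (3k+1)·(3k+2)·(3k+3)/(k+1)³ · 2 → 54.
Hence the series converges for |x − 3| < 1/(54) = 1/54, so the radius of convergence is 1/54.

R = 1/54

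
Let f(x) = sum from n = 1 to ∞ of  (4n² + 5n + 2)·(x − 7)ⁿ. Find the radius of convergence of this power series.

The ratio of consecutive coefficients is (4(n+1)² + 5(n+1) + 2)/(4n² + 5n + 2) → 1.
So the series converges when |x − 7| < 1 and diverges when |x − 7| > 1; R = 1.

R = 1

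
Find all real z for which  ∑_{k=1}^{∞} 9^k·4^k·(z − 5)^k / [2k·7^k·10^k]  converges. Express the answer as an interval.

[55/18, 125/18)

Apply the ratio test: |a_{k+1}| / |a_k| = [2k/2(k+1)] · 9·4/(7·10), which tends to 18/35 as k → ∞.
Thus R = 1/(18/35) = 35/18.
When z = 125/18, the terms behave like c/k; limit comparison with the harmonic series gives divergence.
Endpoint z = 55/18: convergence follows from the alternating series test (terms decrease monotonically to 0).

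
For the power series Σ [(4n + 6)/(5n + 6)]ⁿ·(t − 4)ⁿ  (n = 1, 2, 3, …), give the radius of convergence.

R = 5/4

Root test: |a_n|^(1/n) = (4n + 6)/(5n + 6) → 4/5.
Thus R = 1/(4/5) = 5/4.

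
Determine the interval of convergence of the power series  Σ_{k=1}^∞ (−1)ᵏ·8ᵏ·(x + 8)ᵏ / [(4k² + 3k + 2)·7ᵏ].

Apply the ratio test: |a_{k+1}| / |a_k| = [(4k² + 3k + 2)/(4(k+1)² + 3(k+1) + 2)] · 8/7, which tends to 8/7 as k → ∞.
Thus R = 1/(8/7) = 7/8.
Check x = -57/8: absolute convergence follows by limit comparison with Σ 1/k².
When x = -71/8, the series is dominated by a constant times Σ 1/k², which converges (p = 2 > 1).

[-71/8, -57/8]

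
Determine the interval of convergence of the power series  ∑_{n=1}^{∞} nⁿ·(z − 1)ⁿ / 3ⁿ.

{1}

By the Cauchy root test, |a_n|^(1/n) = n/3 → ∞.
The root grows without bound, so R = 0 (convergence only at z = 1).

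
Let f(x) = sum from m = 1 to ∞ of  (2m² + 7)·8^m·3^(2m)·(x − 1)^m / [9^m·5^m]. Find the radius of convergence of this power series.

R = 5/8

Ratio test: |a_{m+1}/a_m| = [(2(m+1)² + 7)/(2m² + 7)] · 8·9/(9·5) → 8/5 as m → ∞.
Thus R = 1/(8/5) = 5/8.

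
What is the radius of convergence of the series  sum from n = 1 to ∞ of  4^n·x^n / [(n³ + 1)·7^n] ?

R = 7/4

Apply the ratio test: |a_{n+1}| / |a_n| = [(n³ + 1)/((n+1)³ + 1)] · 4/7, which tends to 4/7 as n → ∞.
The series converges when 4/7 · |x| < 1, giving R = 7/4.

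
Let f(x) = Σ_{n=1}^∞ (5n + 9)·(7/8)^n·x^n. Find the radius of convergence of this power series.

R = 8/7

Ratio test: |a_{n+1}/a_n| = [(5(n+1) + 9)/(5n + 9)] · 7/8 → 7/8 as n → ∞.
Hence the series converges for |x| < 1/(7/8) = 8/7, so the radius of convergence is 8/7.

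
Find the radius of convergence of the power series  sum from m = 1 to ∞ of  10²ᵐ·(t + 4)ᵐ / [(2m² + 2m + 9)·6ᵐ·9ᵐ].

R = 27/50

Apply the ratio test: |a_{m+1}| / |a_m| = [(2m² + 2m + 9)/(2(m+1)² + 2(m+1) + 9)] · 100/(6·9), which tends to 50/27 as m → ∞.
Thus R = 1/(50/27) = 27/50.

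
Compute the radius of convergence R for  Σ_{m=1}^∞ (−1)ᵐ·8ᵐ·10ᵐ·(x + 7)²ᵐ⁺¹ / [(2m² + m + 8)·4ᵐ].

Ratio test: |a_{m+1}/a_m| = [(2m² + m + 8)/(2(m+1)² + (m+1) + 8)] · 8·10/4 → 20 as m → ∞.
Since the exponent of (x + 7) increases by 2 each term, convergence requires |x + 7|² < 1/20, hence R = √5/10.

R = √5/10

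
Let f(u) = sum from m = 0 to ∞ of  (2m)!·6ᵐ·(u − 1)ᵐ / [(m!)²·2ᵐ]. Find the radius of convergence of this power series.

R = 1/12

Apply the ratio test: |a_{m+1}| / |a_m| = (2m+1)·(2m+2)/(m+1)² · 6/2, which tends to 12 as m → ∞.
Thus R = 1/(12) = 1/12.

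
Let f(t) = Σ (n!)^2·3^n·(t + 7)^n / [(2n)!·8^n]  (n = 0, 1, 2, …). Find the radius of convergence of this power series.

R = 32/3

By the ratio test, |a_{n+1}/a_n| = (n+1)²/[(2n+1)·(2n+2)] · 3/8 → 3/32.
The series converges when 3/32 · |t + 7| < 1, giving R = 32/3.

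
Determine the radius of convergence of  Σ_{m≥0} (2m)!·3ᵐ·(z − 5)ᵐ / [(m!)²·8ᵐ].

Ratio test: |a_{m+1}/a_m| = (2m+1)·(2m+2)/(m+1)² · 3/8 → 3/2 as m → ∞.
The series converges when 3/2 · |z − 5| < 1, giving R = 2/3.

R = 2/3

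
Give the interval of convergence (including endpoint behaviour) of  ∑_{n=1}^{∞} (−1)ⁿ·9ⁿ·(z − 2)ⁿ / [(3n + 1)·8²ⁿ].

The ratio of consecutive coefficients is [(3n + 1)/(3(n+1) + 1)] · 9/64 → 9/64.
Thus R = 1/(9/64) = 64/9.
Check z = 82/9: an alternating series whose terms decrease to 0 in absolute value, so it converges by the Leibniz criterion.
When z = -46/9, the terms are asymptotic to a nonzero constant times 1/n, so the series diverges by limit comparison with Σ 1/n.

(-46/9, 82/9]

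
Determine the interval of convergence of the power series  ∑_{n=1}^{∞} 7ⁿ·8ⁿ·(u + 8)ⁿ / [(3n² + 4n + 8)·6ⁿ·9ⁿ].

[-251/28, -197/28]

The ratio of consecutive coefficients is [(3n² + 4n + 8)/(3(n+1)² + 4(n+1) + 8)] · 7·8/(6·9) → 28/27.
Thus R = 1/(28/27) = 27/28.
At u = -197/28: the series is dominated by a constant times Σ 1/n², which converges (p = 2 > 1).
When u = -251/28, the terms are on the order of 1/n², so the series converges absolutely by comparison with the p-series (p = 2 > 1).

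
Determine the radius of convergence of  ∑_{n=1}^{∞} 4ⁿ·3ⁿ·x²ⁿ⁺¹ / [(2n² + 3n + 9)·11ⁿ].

R = √33/6

By the ratio test, |a_{n+1}/a_n| = [(2n² + 3n + 9)/(2(n+1)² + 3(n+1) + 9)] · 4·3/11 → 12/11.
Successive powers of x differ by 2, so the series converges when |x|² · 12/11 < 1, i.e. |x| < √(11/12). So R = √33/6.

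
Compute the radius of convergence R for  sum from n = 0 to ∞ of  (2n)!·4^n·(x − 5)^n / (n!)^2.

Apply the ratio test: |a_{n+1}| / |a_n| = (2n+1)·(2n+2)/(n+1)² · 4, which tends to 16 as n → ∞.
Thus R = 1/(16) = 1/16.

R = 1/16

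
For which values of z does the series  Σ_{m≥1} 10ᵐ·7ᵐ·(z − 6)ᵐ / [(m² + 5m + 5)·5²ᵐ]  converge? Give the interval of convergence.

By the ratio test, |a_{m+1}/a_m| = [(m² + 5m + 5)/((m+1)² + 5(m+1) + 5)] · 10·7/25 → 14/5.
The series converges when 14/5 · |z − 6| < 1, giving R = 5/14.
Endpoint z = 89/14: absolute convergence follows by limit comparison with Σ 1/m².
Endpoint z = 79/14: the terms are on the order of 1/m², so the series converges absolutely by comparison with the p-series (p = 2 > 1).

[79/14, 89/14]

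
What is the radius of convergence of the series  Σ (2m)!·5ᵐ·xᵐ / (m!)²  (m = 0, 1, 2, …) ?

The ratio of consecutive coefficients is (2m+1)·(2m+2)/(m+1)² · 5 → 20.
Thus R = 1/(20) = 1/20.

R = 1/20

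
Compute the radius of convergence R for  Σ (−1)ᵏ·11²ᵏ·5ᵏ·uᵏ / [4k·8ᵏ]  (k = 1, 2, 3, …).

The ratio of consecutive coefficients is [4k/4(k+1)] · 121·5/8 → 605/8.
Hence the series converges for |u| < 1/(605/8) = 8/605, so the radius of convergence is 8/605.

R = 8/605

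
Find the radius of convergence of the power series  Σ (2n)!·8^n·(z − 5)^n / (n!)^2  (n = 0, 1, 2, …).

R = 1/32

Ratio test: |a_{n+1}/a_n| = (2n+1)·(2n+2)/(n+1)² · 8 → 32 as n → ∞.
The series converges when 32 · |z − 5| < 1, giving R = 1/32.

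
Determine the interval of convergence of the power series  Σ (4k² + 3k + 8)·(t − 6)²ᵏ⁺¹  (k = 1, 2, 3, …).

(5, 7)

Apply the ratio test: |a_{k+1}| / |a_k| = (4(k+1)² + 3(k+1) + 8)/(4k² + 3k + 8), which tends to 1 as k → ∞.
Since the exponent of (t − 6) increases by 2 each term, convergence requires |t − 6|² < 1, hence R = 1.
Endpoint t = 7: the terms do not tend to 0, so the series diverges.
Check t = 5: the k-th term does not approach 0; divergence by the term test.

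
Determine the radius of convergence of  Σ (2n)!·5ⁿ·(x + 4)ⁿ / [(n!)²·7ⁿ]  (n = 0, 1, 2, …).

R = 7/20

The ratio of consecutive coefficients is (2n+1)·(2n+2)/(n+1)² · 5/7 → 20/7.
Hence the series converges for |x + 4| < 1/(20/7) = 7/20, so the radius of convergence is 7/20.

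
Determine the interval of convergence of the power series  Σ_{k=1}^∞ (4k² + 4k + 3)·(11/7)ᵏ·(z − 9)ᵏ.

(92/11, 106/11)

Apply the ratio test: |a_{k+1}| / |a_k| = [(4(k+1)² + 4(k+1) + 3)/(4k² + 4k + 3)] · 11/7, which tends to 11/7 as k → ∞.
The series converges when 11/7 · |z − 9| < 1, giving R = 7/11.
When z = 106/11, the terms have absolute value of order k², which does not tend to 0, so the series diverges by the divergence test.
When z = 92/11, the terms have absolute value of order k², which does not tend to 0, so the series diverges by the divergence test.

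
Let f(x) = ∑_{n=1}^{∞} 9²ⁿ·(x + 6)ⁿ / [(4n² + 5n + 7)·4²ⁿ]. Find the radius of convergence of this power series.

Ratio test: |a_{n+1}/a_n| = [(4n² + 5n + 7)/(4(n+1)² + 5(n+1) + 7)] · 81/16 → 81/16 as n → ∞.
The series converges when 81/16 · |x + 6| < 1, giving R = 16/81.

R = 16/81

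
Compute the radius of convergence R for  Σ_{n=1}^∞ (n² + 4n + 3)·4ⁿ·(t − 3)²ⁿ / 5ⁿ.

Apply the ratio test: |a_{n+1}| / |a_n| = [((n+1)² + 4(n+1) + 3)/(n² + 4n + 3)] · 4/5, which tends to 4/5 as n → ∞.
Successive powers of (t − 3) differ by 2, so the series converges when |t − 3|² · 4/5 < 1, i.e. |t − 3| < √(5/4). So R = √5/2.

R = √5/2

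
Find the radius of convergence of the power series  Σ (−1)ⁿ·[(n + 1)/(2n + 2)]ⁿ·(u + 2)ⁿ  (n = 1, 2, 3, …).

R = 2

Applying the root test, |a_n|^(1/n) = (n + 1)/(2n + 2) → 1/2.
The series converges when 1/2 · |u + 2| < 1, giving R = 2.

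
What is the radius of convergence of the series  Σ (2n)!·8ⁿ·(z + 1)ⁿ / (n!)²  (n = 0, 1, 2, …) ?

R = 1/32

By the ratio test, |a_{n+1}/a_n| = (2n+1)·(2n+2)/(n+1)² · 8 → 32.
The series converges when 32 · |z + 1| < 1, giving R = 1/32.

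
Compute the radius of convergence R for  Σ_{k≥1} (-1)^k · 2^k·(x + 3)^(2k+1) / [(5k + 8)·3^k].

By the ratio test, |a_{k+1}/a_k| = [(5k + 8)/(5(k+1) + 8)] · 2/3 → 2/3.
Successive powers of (x + 3) differ by 2, so the series converges when |x + 3|² · 2/3 < 1, i.e. |x + 3| < √(3/2). So R = √6/2.

R = √6/2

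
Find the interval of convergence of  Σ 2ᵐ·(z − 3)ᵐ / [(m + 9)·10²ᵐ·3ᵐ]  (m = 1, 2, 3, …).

[-147, 153)

The ratio of consecutive coefficients is [(m + 9)/((m+1) + 9)] · 2/(100·3) → 1/150.
Hence the series converges for |z − 3| < 1/(1/150) = 150, so the radius of convergence is 150.
Endpoint z = 153: the terms behave like c/m; limit comparison with the harmonic series gives divergence.
Endpoint z = -147: the terms alternate in sign and decrease monotonically to 0 in absolute value (size ~ c/m), so the alternating series test gives convergence.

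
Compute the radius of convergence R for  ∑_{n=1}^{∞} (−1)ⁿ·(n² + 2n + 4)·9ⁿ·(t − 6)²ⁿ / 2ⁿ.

The ratio of consecutive coefficients is [((n+1)² + 2(n+1) + 4)/(n² + 2n + 4)] · 9/2 → 9/2.
Since the exponent of (t − 6) increases by 2 each term, convergence requires |t − 6|² < 2/9, hence R = √2/3.

R = √2/3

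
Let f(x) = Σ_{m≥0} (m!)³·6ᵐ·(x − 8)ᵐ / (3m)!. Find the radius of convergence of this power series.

R = 9/2

Apply the ratio test: |a_{m+1}| / |a_m| = (m+1)³/[(3m+1)·(3m+2)·(3m+3)] · 6, which tends to 2/9 as m → ∞.
Convergence for |x − 8| · 2/9 < 1, i.e. |x − 8| < 9/2. So R = 9/2.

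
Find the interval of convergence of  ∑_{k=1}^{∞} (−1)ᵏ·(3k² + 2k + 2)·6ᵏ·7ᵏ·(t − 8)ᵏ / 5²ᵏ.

Ratio test: |a_{k+1}/a_k| = [(3(k+1)² + 2(k+1) + 2)/(3k² + 2k + 2)] · 6·7/25 → 42/25 as k → ∞.
Hence the series converges for |t − 8| < 1/(42/25) = 25/42, so the radius of convergence is 25/42.
Check t = 361/42: the k-th term does not approach 0; divergence by the term test.
At t = 311/42: the terms do not tend to 0, so the series diverges.

(311/42, 361/42)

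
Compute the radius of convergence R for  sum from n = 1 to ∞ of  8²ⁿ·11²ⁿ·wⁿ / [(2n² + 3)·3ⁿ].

Apply the ratio test: |a_{n+1}| / |a_n| = [(2n² + 3)/(2(n+1)² + 3)] · 64·121/3, which tends to 7744/3 as n → ∞.
The series converges when 7744/3 · |w| < 1, giving R = 3/7744.

R = 3/7744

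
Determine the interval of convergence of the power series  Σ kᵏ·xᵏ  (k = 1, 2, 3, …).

{0}

Root test: |a_k|^(1/k) = k → ∞.
The root grows without bound, so R = 0 (convergence only at x = 0).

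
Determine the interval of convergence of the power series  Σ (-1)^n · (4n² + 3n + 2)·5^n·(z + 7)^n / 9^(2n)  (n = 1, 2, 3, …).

The ratio of consecutive coefficients is [(4(n+1)² + 3(n+1) + 2)/(4n² + 3n + 2)] · 5/81 → 5/81.
Thus R = 1/(5/81) = 81/5.
When z = 46/5, the terms have absolute value of order n², which does not tend to 0, so the series diverges by the divergence test.
Endpoint z = -116/5: the n-th term does not approach 0; divergence by the term test.

(-116/5, 46/5)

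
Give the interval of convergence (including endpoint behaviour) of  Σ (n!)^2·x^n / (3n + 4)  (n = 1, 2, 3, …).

{0}

Ratio test: |a_{n+1}/a_n| = (n+1)² · (3n + 4)/(3(n+1) + 4) → ∞ as n → ∞.
Since the ratio → ∞, the series diverges for every x ≠ 0, and R = 0.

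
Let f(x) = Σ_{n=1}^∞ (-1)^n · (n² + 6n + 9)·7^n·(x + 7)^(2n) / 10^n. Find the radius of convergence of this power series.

R = √70/7

By the ratio test, |a_{n+1}/a_n| = [((n+1)² + 6(n+1) + 9)/(n² + 6n + 9)] · 7/10 → 7/10.
Writing y = (x + 7)², the series in y has radius 10/7, so |x + 7| < √(10/7) and R = √70/7.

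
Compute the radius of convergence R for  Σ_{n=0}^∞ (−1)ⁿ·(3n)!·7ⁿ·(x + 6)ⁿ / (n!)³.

Apply the ratio test: |a_{n+1}| / |a_n| = (3n+1)·(3n+2)·(3n+3)/(n+1)³ · 7, which tends to 189 as n → ∞.
The series converges when 189 · |x + 6| < 1, giving R = 1/189.

R = 1/189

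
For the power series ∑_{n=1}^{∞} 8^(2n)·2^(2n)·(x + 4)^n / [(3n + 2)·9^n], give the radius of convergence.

The ratio of consecutive coefficients is [(3n + 2)/(3(n+1) + 2)] · 64·4/9 → 256/9.
Convergence for |x + 4| · 256/9 < 1, i.e. |x + 4| < 9/256. So R = 9/256.

R = 9/256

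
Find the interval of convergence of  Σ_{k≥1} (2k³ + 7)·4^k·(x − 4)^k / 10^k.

By the ratio test, |a_{k+1}/a_k| = [(2(k+1)³ + 7)/(2k³ + 7)] · 4/10 → 2/5.
Convergence for |x − 4| · 2/5 < 1, i.e. |x − 4| < 5/2. So R = 5/2.
At x = 13/2: the k-th term does not approach 0; divergence by the term test.
When x = 3/2, the terms have absolute value of order k³, which does not tend to 0, so the series diverges by the divergence test.

(3/2, 13/2)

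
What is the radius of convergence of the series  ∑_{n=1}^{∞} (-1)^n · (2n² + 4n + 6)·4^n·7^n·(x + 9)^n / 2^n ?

R = 1/14

Apply the ratio test: |a_{n+1}| / |a_n| = [(2(n+1)² + 4(n+1) + 6)/(2n² + 4n + 6)] · 4·7/2, which tends to 14 as n → ∞.
The series converges when 14 · |x + 9| < 1, giving R = 1/14.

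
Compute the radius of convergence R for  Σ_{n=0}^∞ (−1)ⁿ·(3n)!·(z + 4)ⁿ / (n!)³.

Ratio test: |a_{n+1}/a_n| = (3n+1)·(3n+2)·(3n+3)/(n+1)³ → 27 as n → ∞.
Thus R = 1/(27) = 1/27.

R = 1/27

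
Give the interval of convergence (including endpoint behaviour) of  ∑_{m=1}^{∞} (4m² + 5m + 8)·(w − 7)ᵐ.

Ratio test: |a_{m+1}/a_m| = (4(m+1)² + 5(m+1) + 8)/(4m² + 5m + 8) → 1 as m → ∞.
So the series converges when |w − 7| < 1 and diverges when |w − 7| > 1; R = 1.
At w = 8: the terms have absolute value of order m², which does not tend to 0, so the series diverges by the divergence test.
Endpoint w = 6: the m-th term does not approach 0; divergence by the term test.

(6, 8)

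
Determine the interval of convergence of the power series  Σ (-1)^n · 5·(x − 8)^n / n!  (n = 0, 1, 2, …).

Apply the ratio test: |a_{n+1}| / |a_n| = 5/5 · 1/(n+1), which tends to 0 as n → ∞.
Since the limit is 0 < 1 for every x, the series converges on all of ℝ and R = ∞.

(−∞, ∞)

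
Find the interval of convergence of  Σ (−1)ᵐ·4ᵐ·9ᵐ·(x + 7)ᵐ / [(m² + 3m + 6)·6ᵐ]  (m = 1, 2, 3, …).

Apply the ratio test: |a_{m+1}| / |a_m| = [(m² + 3m + 6)/((m+1)² + 3(m+1) + 6)] · 4·9/6, which tends to 6 as m → ∞.
Thus R = 1/(6) = 1/6.
At x = -41/6: absolute convergence follows by limit comparison with Σ 1/m².
At x = -43/6: the series is dominated by a constant times Σ 1/m², which converges (p = 2 > 1).

[-43/6, -41/6]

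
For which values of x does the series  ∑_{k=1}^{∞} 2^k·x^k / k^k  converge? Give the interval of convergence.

Root test: |a_k|^(1/k) = 2/k → 0.
Since the k-th root of |a_k| tends to 0, the series converges for all real x; R = ∞.

(−∞, ∞)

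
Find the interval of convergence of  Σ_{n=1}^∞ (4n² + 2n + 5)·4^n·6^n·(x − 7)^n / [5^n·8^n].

Apply the ratio test: |a_{n+1}| / |a_n| = [(4(n+1)² + 2(n+1) + 5)/(4n² + 2n + 5)] · 4·6/(5·8), which tends to 3/5 as n → ∞.
Thus R = 1/(3/5) = 5/3.
Check x = 26/3: the terms have absolute value of order n², which does not tend to 0, so the series diverges by the divergence test.
At x = 16/3: the terms have absolute value of order n², which does not tend to 0, so the series diverges by the divergence test.

(16/3, 26/3)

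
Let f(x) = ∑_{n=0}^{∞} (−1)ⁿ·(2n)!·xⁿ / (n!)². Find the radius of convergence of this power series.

Ratio test: |a_{n+1}/a_n| = (2n+1)·(2n+2)/(n+1)² → 4 as n → ∞.
The series converges when 4 · |x| < 1, giving R = 1/4.

R = 1/4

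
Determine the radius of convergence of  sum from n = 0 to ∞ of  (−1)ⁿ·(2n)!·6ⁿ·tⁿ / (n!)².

The ratio of consecutive coefficients is (2n+1)·(2n+2)/(n+1)² · 6 → 24.
The series converges when 24 · |t| < 1, giving R = 1/24.

R = 1/24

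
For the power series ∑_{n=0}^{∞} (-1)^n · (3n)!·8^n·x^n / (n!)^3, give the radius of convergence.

Apply the ratio test: |a_{n+1}| / |a_n| = (3n+1)·(3n+2)·(3n+3)/(n+1)³ · 8, which tends to 216 as n → ∞.
Hence the series converges for |x| < 1/(216) = 1/216, so the radius of convergence is 1/216.

R = 1/216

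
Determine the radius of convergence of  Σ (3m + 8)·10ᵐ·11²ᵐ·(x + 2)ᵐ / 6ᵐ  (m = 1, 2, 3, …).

R = 3/605

By the ratio test, |a_{m+1}/a_m| = [(3(m+1) + 8)/(3m + 8)] · 10·121/6 → 605/3.
Thus R = 1/(605/3) = 3/605.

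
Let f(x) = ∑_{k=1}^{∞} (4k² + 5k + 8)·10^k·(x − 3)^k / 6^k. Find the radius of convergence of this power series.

Apply the ratio test: |a_{k+1}| / |a_k| = [(4(k+1)² + 5(k+1) + 8)/(4k² + 5k + 8)] · 10/6, which tends to 5/3 as k → ∞.
Convergence for |x − 3| · 5/3 < 1, i.e. |x − 3| < 3/5. So R = 3/5.

R = 3/5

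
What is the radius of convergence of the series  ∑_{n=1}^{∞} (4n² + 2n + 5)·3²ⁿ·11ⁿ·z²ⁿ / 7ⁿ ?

R = √77/33

By the ratio test, |a_{n+1}/a_n| = [(4(n+1)² + 2(n+1) + 5)/(4n² + 2n + 5)] · 9·11/7 → 99/7.
Successive powers of z differ by 2, so the series converges when |z|² · 99/7 < 1, i.e. |z| < √(7/99). So R = √77/33.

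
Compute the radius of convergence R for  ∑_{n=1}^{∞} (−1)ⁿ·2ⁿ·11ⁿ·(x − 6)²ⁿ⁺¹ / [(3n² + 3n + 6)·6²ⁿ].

Ratio test: |a_{n+1}/a_n| = [(3n² + 3n + 6)/(3(n+1)² + 3(n+1) + 6)] · 2·11/36 → 11/18 as n → ∞.
Since the exponent of (x − 6) increases by 2 each term, convergence requires |x − 6|² < 18/11, hence R = 3√22/11.

R = 3√22/11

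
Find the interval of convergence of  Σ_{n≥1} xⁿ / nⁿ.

By the Cauchy root test, |a_n|^(1/n) = 1/n → 0.
The limit is 0 for every x, so R = ∞.

(−∞, ∞)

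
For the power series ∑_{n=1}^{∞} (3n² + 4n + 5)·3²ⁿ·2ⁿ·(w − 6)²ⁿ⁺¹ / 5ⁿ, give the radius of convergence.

By the ratio test, |a_{n+1}/a_n| = [(3(n+1)² + 4(n+1) + 5)/(3n² + 4n + 5)] · 9·2/5 → 18/5.
Writing y = (w − 6)², the series in y has radius 5/18, so |w − 6| < √(5/18) and R = √10/6.

R = √10/6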